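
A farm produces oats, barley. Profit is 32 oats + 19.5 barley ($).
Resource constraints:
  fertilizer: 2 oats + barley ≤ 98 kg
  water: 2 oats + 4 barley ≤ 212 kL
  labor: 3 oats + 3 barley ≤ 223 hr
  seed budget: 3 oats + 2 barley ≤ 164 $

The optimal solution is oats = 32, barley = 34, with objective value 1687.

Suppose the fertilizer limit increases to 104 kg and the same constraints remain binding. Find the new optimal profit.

1720

Binding: fertilizer and seed budget. Non-binding: water (12 unused), labor (25 unused).
Slack constraints have shadow price 0 (complementary slackness).
From A_Bᵀ y = c: 2·y_fertilizer + 3·y_seed budget = 32; 1·y_fertilizer + 2·y_seed budget = 19.5.
Solving: y_fertilizer = 5.5, y_seed budget = 7.
Δz = y_fertilizer·Δb = 5.5 × (6) = 33, so new z* = 1687 + 33 = 1720.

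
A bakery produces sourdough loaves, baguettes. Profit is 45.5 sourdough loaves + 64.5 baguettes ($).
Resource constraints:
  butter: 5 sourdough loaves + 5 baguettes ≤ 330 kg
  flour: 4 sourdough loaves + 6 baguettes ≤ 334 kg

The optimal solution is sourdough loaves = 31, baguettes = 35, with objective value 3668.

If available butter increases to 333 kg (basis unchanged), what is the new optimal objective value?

Both butter and flour are binding at x*.
Dual feasibility on the basic columns requires 5·y_butter + 4·y_flour = 45.5, 5·y_butter + 6·y_flour = 64.5.
→ y_butter = 1.5 and y_flour = 9.5.
Δz = y_butter·Δb = 1.5 × (3) = 4.5, so new z* = 3668 + 4.5 = 3672.5.

3672.5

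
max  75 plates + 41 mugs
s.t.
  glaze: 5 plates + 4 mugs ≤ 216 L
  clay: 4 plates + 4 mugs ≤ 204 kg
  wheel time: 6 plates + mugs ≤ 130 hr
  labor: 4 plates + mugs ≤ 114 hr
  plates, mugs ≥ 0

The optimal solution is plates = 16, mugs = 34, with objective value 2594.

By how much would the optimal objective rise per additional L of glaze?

Binding: glaze and wheel time. Non-binding: clay (4 unused), labor (16 unused).
Slack constraints have shadow price 0 (complementary slackness).
The binding rows give the dual system: 5·y_glaze + 6·y_wheel time = 75 and 4·y_glaze + 1·y_wheel time = 41.
Solving: y_glaze = 9, y_wheel time = 5.
Shadow price of glaze = 9.

9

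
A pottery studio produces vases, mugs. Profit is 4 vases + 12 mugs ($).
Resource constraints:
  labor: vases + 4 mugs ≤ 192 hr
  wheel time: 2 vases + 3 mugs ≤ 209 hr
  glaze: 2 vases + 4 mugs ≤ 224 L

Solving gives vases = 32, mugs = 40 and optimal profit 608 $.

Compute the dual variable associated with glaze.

Check each constraint at x*: labor 192/192 (tight); wheel time 184/209 (slack 25); glaze 224/224 (tight).
Since wheel time is not tight, its dual is 0.
The binding rows give the dual system: 1·y_labor + 2·y_glaze = 4 and 4·y_labor + 4·y_glaze = 12.
→ y_labor = 2 and y_glaze = 1.
Shadow price of glaze = 1.

1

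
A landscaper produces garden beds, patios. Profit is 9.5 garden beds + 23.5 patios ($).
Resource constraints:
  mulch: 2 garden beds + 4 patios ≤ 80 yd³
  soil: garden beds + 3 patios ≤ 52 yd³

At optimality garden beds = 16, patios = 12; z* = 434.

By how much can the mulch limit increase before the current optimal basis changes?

Binding constraints: mulch, soil. The basis is B = [[2,4],[1,3]] with det 2.
Per unit increase in mulch, x* moves by d = (1.5, -0.5).
The basis stays optimal until patios reaches 0; allowable increase = 24 yd³.

24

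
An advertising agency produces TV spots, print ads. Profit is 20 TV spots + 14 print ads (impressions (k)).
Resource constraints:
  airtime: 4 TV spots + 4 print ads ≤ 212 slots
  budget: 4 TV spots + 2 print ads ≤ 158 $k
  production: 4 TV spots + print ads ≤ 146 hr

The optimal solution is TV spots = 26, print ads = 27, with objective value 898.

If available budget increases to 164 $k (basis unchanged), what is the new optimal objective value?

916

Binding: airtime and budget. Non-binding: production (15 unused).
Since production is not tight, its dual is 0.
The binding rows give the dual system: 4·y_airtime + 4·y_budget = 20 and 4·y_airtime + 2·y_budget = 14.
This yields shadow prices y_airtime = 2, y_budget = 3.
Δz = y_budget·Δb = 3 × (6) = 18, so new z* = 898 + 18 = 916.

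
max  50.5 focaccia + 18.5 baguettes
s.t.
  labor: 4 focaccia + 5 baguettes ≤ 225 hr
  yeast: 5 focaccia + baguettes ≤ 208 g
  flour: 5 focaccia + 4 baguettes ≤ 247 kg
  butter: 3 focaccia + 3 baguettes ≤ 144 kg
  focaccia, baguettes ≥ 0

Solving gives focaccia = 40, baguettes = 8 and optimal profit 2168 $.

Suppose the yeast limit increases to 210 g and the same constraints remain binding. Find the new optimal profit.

2184

Binding: yeast and butter. Non-binding: labor (25 unused), flour (15 unused).
By complementary slackness, y = 0 for the non-binding constraints.
From A_Bᵀ y = c: 5·y_yeast + 3·y_butter = 50.5; 1·y_yeast + 3·y_butter = 18.5.
This yields shadow prices y_yeast = 8, y_butter = 3.5.
Δz = y_yeast·Δb = 8 × (2) = 16, so new z* = 2168 + 16 = 2184.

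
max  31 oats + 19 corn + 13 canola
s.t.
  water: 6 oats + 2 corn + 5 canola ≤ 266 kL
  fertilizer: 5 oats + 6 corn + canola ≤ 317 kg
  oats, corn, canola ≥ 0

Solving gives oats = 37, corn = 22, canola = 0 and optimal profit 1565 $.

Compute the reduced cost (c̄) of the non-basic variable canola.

-6.5

At the optimum: water uses 266 of 266 (binding); fertilizer uses 317 of 317 (binding).
The binding rows give the dual system: 6·y_water + 5·y_fertilizer = 31 and 2·y_water + 6·y_fertilizer = 19.
This yields shadow prices y_water = 3.5, y_fertilizer = 2.
Reduced cost of canola: c₃ − yᵀa₃ = 13 − (3.5·5 + 2·1) = 13 − 19.5 = -6.5.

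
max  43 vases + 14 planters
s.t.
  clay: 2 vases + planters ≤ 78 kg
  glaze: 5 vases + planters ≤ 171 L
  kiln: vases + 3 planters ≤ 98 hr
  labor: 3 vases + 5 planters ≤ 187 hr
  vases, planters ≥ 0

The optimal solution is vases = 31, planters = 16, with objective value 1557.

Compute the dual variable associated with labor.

0

Check each constraint at x*: clay 78/78 (tight); glaze 171/171 (tight); kiln 79/98 (slack 19); labor 173/187 (slack 14).
Slack constraints have shadow price 0 (complementary slackness).
The binding rows give the dual system: 2·y_clay + 5·y_glaze = 43 and 1·y_clay + 1·y_glaze = 14.
→ y_clay = 9 and y_glaze = 5.
Shadow price of labor = 0.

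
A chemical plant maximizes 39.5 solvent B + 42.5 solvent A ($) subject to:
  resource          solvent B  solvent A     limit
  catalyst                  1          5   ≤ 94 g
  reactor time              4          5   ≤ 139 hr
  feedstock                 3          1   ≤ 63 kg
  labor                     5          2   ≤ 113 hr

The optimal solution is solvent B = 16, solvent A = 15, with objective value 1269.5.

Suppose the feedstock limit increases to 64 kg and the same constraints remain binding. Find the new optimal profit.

1272

At the optimum: catalyst uses 91 of 94 (slack = 3); reactor time uses 139 of 139 (binding); feedstock uses 63 of 63 (binding); labor uses 110 of 113 (slack = 3).
Since catalyst, labor are not tight, their duals are 0.
From A_Bᵀ y = c: 4·y_reactor time + 3·y_feedstock = 39.5; 5·y_reactor time + 1·y_feedstock = 42.5.
Solving: y_reactor time = 8, y_feedstock = 2.5.
Δz = y_feedstock·Δb = 2.5 × (1) = 2.5, so new z* = 1269.5 + 2.5 = 1272.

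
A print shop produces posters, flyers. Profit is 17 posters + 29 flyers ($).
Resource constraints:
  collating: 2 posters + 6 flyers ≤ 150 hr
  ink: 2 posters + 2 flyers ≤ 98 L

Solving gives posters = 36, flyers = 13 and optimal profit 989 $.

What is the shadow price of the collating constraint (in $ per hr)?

Check each constraint at x*: collating 150/150 (tight); ink 98/98 (tight).
The binding rows give the dual system: 2·y_collating + 2·y_ink = 17 and 6·y_collating + 2·y_ink = 29.
This yields shadow prices y_collating = 3, y_ink = 5.5.
Shadow price of collating = 3.

3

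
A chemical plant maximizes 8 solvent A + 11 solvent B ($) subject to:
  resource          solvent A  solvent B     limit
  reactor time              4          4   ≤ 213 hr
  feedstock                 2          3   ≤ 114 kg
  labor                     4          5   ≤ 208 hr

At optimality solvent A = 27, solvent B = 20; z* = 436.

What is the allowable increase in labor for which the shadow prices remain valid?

12.5

Binding constraints: feedstock, labor. The basis is B = [[2,3],[4,5]] with det -2.
Per unit increase in labor, x* moves by d = (1.5, -1).
The basis stays optimal until reactor time becomes binding; allowable increase = 12.5 hr.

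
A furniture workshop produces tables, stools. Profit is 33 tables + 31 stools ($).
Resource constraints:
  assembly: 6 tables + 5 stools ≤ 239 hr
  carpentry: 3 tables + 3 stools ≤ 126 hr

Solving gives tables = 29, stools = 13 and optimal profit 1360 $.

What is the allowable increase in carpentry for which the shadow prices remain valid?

17.4

Binding constraints: assembly, carpentry. The basis is B = [[6,5],[3,3]] with det 3.
Per unit increase in carpentry, x* moves by d = (-1.6667, 2).
The basis stays optimal until tables reaches 0; allowable increase = 17.4 hr.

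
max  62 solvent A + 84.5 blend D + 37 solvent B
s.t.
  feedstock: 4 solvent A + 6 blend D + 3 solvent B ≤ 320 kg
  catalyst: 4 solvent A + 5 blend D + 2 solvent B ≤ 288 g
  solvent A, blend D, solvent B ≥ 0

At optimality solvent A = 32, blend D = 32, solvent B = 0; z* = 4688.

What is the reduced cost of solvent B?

-1

Check each constraint at x*: feedstock 320/320 (tight); catalyst 288/288 (tight).
The binding rows give the dual system: 4·y_feedstock + 4·y_catalyst = 62 and 6·y_feedstock + 5·y_catalyst = 84.5.
→ y_feedstock = 7 and y_catalyst = 8.5.
Reduced cost of solvent B: c₃ − yᵀa₃ = 37 − (7·3 + 8.5·2) = 37 − 38 = -1.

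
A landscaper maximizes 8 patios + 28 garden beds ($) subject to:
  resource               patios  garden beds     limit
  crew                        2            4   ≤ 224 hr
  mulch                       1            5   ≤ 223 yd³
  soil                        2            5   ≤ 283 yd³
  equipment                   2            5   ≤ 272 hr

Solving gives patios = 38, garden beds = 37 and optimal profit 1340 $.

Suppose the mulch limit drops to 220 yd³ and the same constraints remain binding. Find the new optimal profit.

1328

Check each constraint at x*: crew 224/224 (tight); mulch 223/223 (tight); soil 261/283 (slack 22); equipment 261/272 (slack 11).
By complementary slackness, y = 0 for the non-binding constraints.
The binding rows give the dual system: 2·y_crew + 1·y_mulch = 8 and 4·y_crew + 5·y_mulch = 28.
This yields shadow prices y_crew = 2, y_mulch = 4.
Δz = y_mulch·Δb = 4 × (-3) = -12, so new z* = 1340 − 12 = 1328.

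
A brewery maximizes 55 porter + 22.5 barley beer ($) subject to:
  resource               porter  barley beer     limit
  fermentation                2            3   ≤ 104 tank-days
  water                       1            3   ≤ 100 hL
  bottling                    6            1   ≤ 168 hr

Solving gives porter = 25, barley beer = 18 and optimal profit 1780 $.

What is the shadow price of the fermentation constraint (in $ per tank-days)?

Check each constraint at x*: fermentation 104/104 (tight); water 79/100 (slack 21); bottling 168/168 (tight).
Since water is not tight, its dual is 0.
From A_Bᵀ y = c: 2·y_fermentation + 6·y_bottling = 55; 3·y_fermentation + 1·y_bottling = 22.5.
→ y_fermentation = 5 and y_bottling = 7.5.
Shadow price of fermentation = 5.

5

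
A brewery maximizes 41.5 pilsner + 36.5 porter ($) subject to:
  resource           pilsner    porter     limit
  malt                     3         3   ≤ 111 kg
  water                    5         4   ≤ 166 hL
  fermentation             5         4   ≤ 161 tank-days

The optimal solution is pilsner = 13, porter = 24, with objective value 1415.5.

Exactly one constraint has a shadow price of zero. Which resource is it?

malt: 111/111 (binding)
water: 161/166 (slack 5)
fermentation: 161/161 (binding)
By complementary slackness, a constraint with positive slack has shadow price 0 → water.

water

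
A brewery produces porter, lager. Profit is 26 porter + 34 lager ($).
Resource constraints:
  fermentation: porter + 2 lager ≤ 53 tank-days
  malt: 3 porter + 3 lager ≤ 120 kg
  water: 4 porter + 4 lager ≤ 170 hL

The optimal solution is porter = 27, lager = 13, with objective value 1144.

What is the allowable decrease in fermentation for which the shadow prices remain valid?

13

Binding constraints: fermentation, malt. The basis is B = [[1,2],[3,3]] with det -3.
Per unit decrease in fermentation, x* moves by d = (1, -1).
The basis stays optimal until lager reaches 0; allowable decrease = 13 tank-days.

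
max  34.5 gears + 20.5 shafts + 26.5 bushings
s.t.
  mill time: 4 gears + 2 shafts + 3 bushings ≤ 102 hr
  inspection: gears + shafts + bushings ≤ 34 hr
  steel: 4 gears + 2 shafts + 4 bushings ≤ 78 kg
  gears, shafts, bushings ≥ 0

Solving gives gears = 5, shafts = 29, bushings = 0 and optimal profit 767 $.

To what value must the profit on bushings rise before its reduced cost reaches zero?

Check each constraint at x*: mill time 78/102 (slack 24); inspection 34/34 (tight); steel 78/78 (tight).
Slack constraints have shadow price 0 (complementary slackness).
From A_Bᵀ y = c: 1·y_inspection + 4·y_steel = 34.5; 1·y_inspection + 2·y_steel = 20.5.
This yields shadow prices y_inspection = 6.5, y_steel = 7.
bushings enters the basis when its profit ≥ yᵀa₃ = 6.5·1 + 7·4 = 34.5.

34.5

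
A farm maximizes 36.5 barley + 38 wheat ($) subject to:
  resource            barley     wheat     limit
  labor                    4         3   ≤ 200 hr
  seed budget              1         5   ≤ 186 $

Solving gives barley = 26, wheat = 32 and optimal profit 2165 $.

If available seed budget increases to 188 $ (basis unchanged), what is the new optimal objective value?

2170

Both labor and seed budget are binding at x*.
From A_Bᵀ y = c: 4·y_labor + 1·y_seed budget = 36.5; 3·y_labor + 5·y_seed budget = 38.
This yields shadow prices y_labor = 8.5, y_seed budget = 2.5.
Δz = y_seed budget·Δb = 2.5 × (2) = 5, so new z* = 2165 + 5 = 2170.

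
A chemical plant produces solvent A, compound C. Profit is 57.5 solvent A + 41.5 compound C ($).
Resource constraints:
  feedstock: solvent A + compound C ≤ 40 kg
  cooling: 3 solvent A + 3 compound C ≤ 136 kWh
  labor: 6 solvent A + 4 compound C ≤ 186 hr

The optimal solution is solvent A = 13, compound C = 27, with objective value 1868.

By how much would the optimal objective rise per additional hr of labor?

8

At the optimum: feedstock uses 40 of 40 (binding); cooling uses 120 of 136 (slack = 16); labor uses 186 of 186 (binding).
Slack constraints have shadow price 0 (complementary slackness).
Dual feasibility on the basic columns requires 1·y_feedstock + 6·y_labor = 57.5, 1·y_feedstock + 4·y_labor = 41.5.
Solving: y_feedstock = 9.5, y_labor = 8.
Shadow price of labor = 8.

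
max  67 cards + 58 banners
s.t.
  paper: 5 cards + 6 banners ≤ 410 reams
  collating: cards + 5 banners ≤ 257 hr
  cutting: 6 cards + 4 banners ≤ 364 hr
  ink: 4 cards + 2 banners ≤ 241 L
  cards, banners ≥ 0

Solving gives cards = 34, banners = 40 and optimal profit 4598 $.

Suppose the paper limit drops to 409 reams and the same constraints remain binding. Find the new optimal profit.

4593

Binding: paper and cutting. Non-binding: collating (23 unused), ink (25 unused).
By complementary slackness, y = 0 for the non-binding constraints.
Dual feasibility on the basic columns requires 5·y_paper + 6·y_cutting = 67, 6·y_paper + 4·y_cutting = 58.
→ y_paper = 5 and y_cutting = 7.
Δz = y_paper·Δb = 5 × (-1) = -5, so new z* = 4598 − 5 = 4593.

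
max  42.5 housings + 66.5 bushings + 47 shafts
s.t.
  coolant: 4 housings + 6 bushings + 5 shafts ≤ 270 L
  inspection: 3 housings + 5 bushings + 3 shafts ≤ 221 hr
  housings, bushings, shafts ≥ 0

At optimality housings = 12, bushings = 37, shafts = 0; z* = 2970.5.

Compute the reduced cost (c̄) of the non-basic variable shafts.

-2

At the optimum: coolant uses 270 of 270 (binding); inspection uses 221 of 221 (binding).
The binding rows give the dual system: 4·y_coolant + 3·y_inspection = 42.5 and 6·y_coolant + 5·y_inspection = 66.5.
Solving: y_coolant = 6.5, y_inspection = 5.5.
Reduced cost of shafts: c₃ − yᵀa₃ = 47 − (6.5·5 + 5.5·3) = 47 − 49 = -2.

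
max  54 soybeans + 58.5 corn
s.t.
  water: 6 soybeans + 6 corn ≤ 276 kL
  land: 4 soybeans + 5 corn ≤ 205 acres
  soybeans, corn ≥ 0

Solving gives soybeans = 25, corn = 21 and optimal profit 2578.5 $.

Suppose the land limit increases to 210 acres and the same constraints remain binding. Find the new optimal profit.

Both water and land are binding at x*.
From A_Bᵀ y = c: 6·y_water + 4·y_land = 54; 6·y_water + 5·y_land = 58.5.
This yields shadow prices y_water = 6, y_land = 4.5.
Δz = y_land·Δb = 4.5 × (5) = 22.5, so new z* = 2578.5 + 22.5 = 2601.

2601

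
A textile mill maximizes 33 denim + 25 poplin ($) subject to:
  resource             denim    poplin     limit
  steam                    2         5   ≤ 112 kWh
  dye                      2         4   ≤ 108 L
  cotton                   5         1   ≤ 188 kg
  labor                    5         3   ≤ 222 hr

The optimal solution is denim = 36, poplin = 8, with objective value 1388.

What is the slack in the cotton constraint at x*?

0

cotton used = 5·36 + 1·8 = 188; slack = 188 − 188 = 0.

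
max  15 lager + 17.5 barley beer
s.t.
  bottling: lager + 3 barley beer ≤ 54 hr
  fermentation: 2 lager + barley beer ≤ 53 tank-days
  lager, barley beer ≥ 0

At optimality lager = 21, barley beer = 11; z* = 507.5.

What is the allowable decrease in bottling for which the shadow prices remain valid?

Binding constraints: bottling, fermentation. The basis is B = [[1,3],[2,1]] with det -5.
Per unit decrease in bottling, x* moves by d = (0.2, -0.4).
The basis stays optimal until barley beer reaches 0; allowable decrease = 27.5 hr.

27.5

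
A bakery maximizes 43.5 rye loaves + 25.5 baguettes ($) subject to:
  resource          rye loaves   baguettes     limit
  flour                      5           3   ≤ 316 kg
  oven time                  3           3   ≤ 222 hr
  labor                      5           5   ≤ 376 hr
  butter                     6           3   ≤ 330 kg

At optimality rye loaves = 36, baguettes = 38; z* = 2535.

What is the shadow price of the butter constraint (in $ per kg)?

6

Check each constraint at x*: flour 294/316 (slack 22); oven time 222/222 (tight); labor 370/376 (slack 6); butter 330/330 (tight).
By complementary slackness, y = 0 for the non-binding constraints.
From A_Bᵀ y = c: 3·y_oven time + 6·y_butter = 43.5; 3·y_oven time + 3·y_butter = 25.5.
This yields shadow prices y_oven time = 2.5, y_butter = 6.
Shadow price of butter = 6.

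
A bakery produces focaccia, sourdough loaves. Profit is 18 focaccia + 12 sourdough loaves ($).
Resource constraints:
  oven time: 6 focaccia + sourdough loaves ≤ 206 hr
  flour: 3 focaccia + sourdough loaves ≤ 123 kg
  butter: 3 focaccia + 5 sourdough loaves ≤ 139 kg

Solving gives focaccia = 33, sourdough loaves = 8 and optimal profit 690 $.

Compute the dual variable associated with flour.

Binding: oven time and butter. Non-binding: flour (16 unused).
Slack constraints have shadow price 0 (complementary slackness).
Dual feasibility on the basic columns requires 6·y_oven time + 3·y_butter = 18, 1·y_oven time + 5·y_butter = 12.
This yields shadow prices y_oven time = 2, y_butter = 2.
Shadow price of flour = 0.

0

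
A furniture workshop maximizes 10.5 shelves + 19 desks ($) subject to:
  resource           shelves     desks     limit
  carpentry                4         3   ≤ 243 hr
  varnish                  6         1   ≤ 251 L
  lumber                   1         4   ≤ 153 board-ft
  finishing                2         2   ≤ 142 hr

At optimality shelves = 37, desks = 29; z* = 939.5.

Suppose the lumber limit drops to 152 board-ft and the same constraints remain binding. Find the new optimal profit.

935

Binding: varnish and lumber. Non-binding: carpentry (8 unused), finishing (10 unused).
Since carpentry, finishing are not tight, their duals are 0.
From A_Bᵀ y = c: 6·y_varnish + 1·y_lumber = 10.5; 1·y_varnish + 4·y_lumber = 19.
→ y_varnish = 1 and y_lumber = 4.5.
Δz = y_lumber·Δb = 4.5 × (-1) = -4.5, so new z* = 939.5 − 4.5 = 935.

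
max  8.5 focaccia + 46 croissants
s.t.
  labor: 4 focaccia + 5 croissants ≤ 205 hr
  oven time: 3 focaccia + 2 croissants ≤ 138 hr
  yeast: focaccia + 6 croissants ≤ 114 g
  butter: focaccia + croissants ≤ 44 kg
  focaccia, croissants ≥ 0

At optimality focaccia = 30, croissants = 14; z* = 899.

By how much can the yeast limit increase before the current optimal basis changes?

Binding constraints: yeast, butter. The basis is B = [[1,6],[1,1]] with det -5.
Per unit increase in yeast, x* moves by d = (-0.2, 0.2).
The basis stays optimal until labor becomes binding; allowable increase = 75 g.

75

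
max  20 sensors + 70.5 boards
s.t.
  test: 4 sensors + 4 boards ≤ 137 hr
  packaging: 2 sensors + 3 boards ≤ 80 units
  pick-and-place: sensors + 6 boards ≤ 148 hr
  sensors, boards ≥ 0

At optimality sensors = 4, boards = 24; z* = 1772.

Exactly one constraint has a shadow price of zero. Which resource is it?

test: 112/137 (slack 25)
packaging: 80/80 (binding)
pick-and-place: 148/148 (binding)
By complementary slackness, a constraint with positive slack has shadow price 0 → test.

test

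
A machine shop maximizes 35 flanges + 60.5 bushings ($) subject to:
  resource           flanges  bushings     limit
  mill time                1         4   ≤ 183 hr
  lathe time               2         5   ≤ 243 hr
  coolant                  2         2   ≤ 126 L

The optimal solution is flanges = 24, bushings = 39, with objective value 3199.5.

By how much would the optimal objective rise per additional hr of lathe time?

Binding: lathe time and coolant. Non-binding: mill time (3 unused).
Since mill time is not tight, its dual is 0.
Dual feasibility on the basic columns requires 2·y_lathe time + 2·y_coolant = 35, 5·y_lathe time + 2·y_coolant = 60.5.
This yields shadow prices y_lathe time = 8.5, y_coolant = 9.
Shadow price of lathe time = 8.5.

8.5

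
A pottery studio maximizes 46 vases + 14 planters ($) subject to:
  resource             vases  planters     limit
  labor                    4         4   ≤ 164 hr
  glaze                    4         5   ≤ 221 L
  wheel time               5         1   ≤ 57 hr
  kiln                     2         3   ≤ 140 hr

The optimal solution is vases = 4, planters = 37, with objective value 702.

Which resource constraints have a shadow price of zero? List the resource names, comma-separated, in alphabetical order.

glaze, kiln

labor: 164/164 (binding)
glaze: 201/221 (slack 20)
wheel time: 57/57 (binding)
kiln: 119/140 (slack 21)
By complementary slackness, a constraint with positive slack has shadow price 0 → glaze, kiln.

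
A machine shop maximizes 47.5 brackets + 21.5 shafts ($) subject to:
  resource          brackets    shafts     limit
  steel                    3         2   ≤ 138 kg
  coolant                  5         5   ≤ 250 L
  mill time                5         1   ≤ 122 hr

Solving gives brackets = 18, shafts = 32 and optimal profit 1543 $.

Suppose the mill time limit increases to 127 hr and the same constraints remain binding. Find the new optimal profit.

1575.5

Binding: coolant and mill time. Non-binding: steel (20 unused).
Slack constraints have shadow price 0 (complementary slackness).
Dual feasibility on the basic columns requires 5·y_coolant + 5·y_mill time = 47.5, 5·y_coolant + 1·y_mill time = 21.5.
Solving: y_coolant = 3, y_mill time = 6.5.
Δz = y_mill time·Δb = 6.5 × (5) = 32.5, so new z* = 1543 + 32.5 = 1575.5.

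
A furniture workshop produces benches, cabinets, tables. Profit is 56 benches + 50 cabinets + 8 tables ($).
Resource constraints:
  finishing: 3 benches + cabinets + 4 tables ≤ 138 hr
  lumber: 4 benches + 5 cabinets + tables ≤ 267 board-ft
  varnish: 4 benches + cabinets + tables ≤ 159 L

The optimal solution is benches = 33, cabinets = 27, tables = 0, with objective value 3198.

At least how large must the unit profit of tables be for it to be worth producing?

14

Binding: lumber and varnish. Non-binding: finishing (12 unused).
Since finishing is not tight, its dual is 0.
The binding rows give the dual system: 4·y_lumber + 4·y_varnish = 56 and 5·y_lumber + 1·y_varnish = 50.
→ y_lumber = 9 and y_varnish = 5.
tables enters the basis when its profit ≥ yᵀa₃ = 9·1 + 5·1 = 14.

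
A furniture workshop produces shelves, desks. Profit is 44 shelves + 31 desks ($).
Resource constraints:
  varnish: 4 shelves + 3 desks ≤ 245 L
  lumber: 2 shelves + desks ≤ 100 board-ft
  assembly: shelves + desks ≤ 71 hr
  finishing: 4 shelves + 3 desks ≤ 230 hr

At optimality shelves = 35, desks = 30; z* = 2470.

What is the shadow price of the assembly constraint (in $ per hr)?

0

At the optimum: varnish uses 230 of 245 (slack = 15); lumber uses 100 of 100 (binding); assembly uses 65 of 71 (slack = 6); finishing uses 230 of 230 (binding).
By complementary slackness, y = 0 for the non-binding constraints.
From A_Bᵀ y = c: 2·y_lumber + 4·y_finishing = 44; 1·y_lumber + 3·y_finishing = 31.
→ y_lumber = 4 and y_finishing = 9.
Shadow price of assembly = 0.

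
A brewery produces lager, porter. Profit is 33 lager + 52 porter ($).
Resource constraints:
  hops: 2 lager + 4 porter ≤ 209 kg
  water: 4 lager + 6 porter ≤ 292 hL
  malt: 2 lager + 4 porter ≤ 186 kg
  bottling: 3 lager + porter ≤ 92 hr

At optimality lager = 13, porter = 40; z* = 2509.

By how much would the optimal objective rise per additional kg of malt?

2.5

At the optimum: hops uses 186 of 209 (slack = 23); water uses 292 of 292 (binding); malt uses 186 of 186 (binding); bottling uses 79 of 92 (slack = 13).
By complementary slackness, y = 0 for the non-binding constraints.
Dual feasibility on the basic columns requires 4·y_water + 2·y_malt = 33, 6·y_water + 4·y_malt = 52.
Solving: y_water = 7, y_malt = 2.5.
Shadow price of malt = 2.5.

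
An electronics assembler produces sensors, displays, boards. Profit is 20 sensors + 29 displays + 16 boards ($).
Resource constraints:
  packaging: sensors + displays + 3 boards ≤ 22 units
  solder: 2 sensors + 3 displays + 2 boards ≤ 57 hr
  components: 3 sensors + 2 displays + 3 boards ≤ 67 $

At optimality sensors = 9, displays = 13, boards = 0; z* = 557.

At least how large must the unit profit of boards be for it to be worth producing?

Check each constraint at x*: packaging 22/22 (tight); solder 57/57 (tight); components 53/67 (slack 14).
Since components is not tight, its dual is 0.
The binding rows give the dual system: 1·y_packaging + 2·y_solder = 20 and 1·y_packaging + 3·y_solder = 29.
Solving: y_packaging = 2, y_solder = 9.
boards enters the basis when its profit ≥ yᵀa₃ = 2·3 + 9·2 = 24.

24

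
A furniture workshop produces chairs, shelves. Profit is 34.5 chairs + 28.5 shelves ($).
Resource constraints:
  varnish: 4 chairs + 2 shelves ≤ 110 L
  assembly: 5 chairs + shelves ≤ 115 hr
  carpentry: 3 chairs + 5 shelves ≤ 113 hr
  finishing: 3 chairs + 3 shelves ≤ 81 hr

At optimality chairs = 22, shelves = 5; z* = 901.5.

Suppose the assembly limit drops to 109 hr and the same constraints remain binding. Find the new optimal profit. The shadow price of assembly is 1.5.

Δb = -6, so new z* = 901.5 + (1.5)·(-6) = 901.5 − 9 = 892.5.

892.5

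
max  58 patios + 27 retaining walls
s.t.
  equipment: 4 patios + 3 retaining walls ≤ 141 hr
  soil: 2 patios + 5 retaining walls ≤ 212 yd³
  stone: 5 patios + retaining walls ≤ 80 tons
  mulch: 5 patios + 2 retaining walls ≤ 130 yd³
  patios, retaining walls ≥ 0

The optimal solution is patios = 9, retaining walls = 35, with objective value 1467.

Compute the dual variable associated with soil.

At the optimum: equipment uses 141 of 141 (binding); soil uses 193 of 212 (slack = 19); stone uses 80 of 80 (binding); mulch uses 115 of 130 (slack = 15).
Slack constraints have shadow price 0 (complementary slackness).
From A_Bᵀ y = c: 4·y_equipment + 5·y_stone = 58; 3·y_equipment + 1·y_stone = 27.
→ y_equipment = 7 and y_stone = 6.
Shadow price of soil = 0.

0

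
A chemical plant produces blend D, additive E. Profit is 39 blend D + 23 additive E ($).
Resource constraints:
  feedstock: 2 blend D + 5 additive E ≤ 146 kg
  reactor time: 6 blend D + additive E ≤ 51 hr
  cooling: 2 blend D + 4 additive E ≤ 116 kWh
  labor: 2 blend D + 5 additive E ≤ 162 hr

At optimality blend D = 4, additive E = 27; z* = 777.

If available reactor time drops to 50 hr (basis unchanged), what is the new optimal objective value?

Check each constraint at x*: feedstock 143/146 (slack 3); reactor time 51/51 (tight); cooling 116/116 (tight); labor 143/162 (slack 19).
By complementary slackness, y = 0 for the non-binding constraints.
The binding rows give the dual system: 6·y_reactor time + 2·y_cooling = 39 and 1·y_reactor time + 4·y_cooling = 23.
Solving: y_reactor time = 5, y_cooling = 4.5.
Δz = y_reactor time·Δb = 5 × (-1) = -5, so new z* = 777 − 5 = 772.

772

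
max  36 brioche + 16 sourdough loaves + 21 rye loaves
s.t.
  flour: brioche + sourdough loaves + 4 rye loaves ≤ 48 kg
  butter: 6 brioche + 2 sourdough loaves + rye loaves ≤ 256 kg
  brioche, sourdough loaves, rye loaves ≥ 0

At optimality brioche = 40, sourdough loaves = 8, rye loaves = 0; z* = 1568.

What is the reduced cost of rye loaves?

-8

Check each constraint at x*: flour 48/48 (tight); butter 256/256 (tight).
From A_Bᵀ y = c: 1·y_flour + 6·y_butter = 36; 1·y_flour + 2·y_butter = 16.
Solving: y_flour = 6, y_butter = 5.
Reduced cost of rye loaves: c₃ − yᵀa₃ = 21 − (6·4 + 5·1) = 21 − 29 = -8.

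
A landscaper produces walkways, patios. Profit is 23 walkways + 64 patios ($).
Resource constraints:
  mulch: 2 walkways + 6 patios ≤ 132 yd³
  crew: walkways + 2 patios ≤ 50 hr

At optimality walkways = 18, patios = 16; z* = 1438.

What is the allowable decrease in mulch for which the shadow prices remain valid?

Binding constraints: mulch, crew. The basis is B = [[2,6],[1,2]] with det -2.
Per unit decrease in mulch, x* moves by d = (1, -0.5).
The basis stays optimal until patios reaches 0; allowable decrease = 32 yd³.

32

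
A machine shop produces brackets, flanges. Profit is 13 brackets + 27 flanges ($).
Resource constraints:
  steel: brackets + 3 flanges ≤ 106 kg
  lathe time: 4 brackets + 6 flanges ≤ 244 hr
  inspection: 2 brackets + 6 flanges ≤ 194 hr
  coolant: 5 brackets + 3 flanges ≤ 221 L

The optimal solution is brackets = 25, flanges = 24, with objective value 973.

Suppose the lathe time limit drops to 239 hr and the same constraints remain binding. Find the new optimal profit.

At the optimum: steel uses 97 of 106 (slack = 9); lathe time uses 244 of 244 (binding); inspection uses 194 of 194 (binding); coolant uses 197 of 221 (slack = 24).
Slack constraints have shadow price 0 (complementary slackness).
From A_Bᵀ y = c: 4·y_lathe time + 2·y_inspection = 13; 6·y_lathe time + 6·y_inspection = 27.
→ y_lathe time = 2 and y_inspection = 2.5.
Δz = y_lathe time·Δb = 2 × (-5) = -10, so new z* = 973 − 10 = 963.

963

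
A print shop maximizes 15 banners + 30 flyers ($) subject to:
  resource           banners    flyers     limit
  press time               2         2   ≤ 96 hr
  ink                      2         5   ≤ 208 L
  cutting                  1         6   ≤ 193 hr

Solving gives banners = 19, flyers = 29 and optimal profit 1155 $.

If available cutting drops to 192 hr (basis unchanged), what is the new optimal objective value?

At the optimum: press time uses 96 of 96 (binding); ink uses 183 of 208 (slack = 25); cutting uses 193 of 193 (binding).
Slack constraints have shadow price 0 (complementary slackness).
From A_Bᵀ y = c: 2·y_press time + 1·y_cutting = 15; 2·y_press time + 6·y_cutting = 30.
This yields shadow prices y_press time = 6, y_cutting = 3.
Δz = y_cutting·Δb = 3 × (-1) = -3, so new z* = 1155 − 3 = 1152.

1152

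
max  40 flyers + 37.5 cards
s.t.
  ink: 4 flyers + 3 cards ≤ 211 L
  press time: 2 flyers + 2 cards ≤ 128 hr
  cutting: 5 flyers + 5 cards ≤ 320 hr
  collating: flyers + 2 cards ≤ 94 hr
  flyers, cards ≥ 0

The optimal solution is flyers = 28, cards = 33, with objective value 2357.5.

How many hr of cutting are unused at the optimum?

15

cutting used = 5·28 + 5·33 = 305; slack = 320 − 305 = 15.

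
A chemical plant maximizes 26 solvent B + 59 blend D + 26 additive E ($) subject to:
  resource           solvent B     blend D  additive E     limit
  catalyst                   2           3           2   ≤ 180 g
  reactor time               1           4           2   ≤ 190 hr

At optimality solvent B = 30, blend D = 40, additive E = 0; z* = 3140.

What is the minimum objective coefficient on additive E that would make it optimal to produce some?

34

Both catalyst and reactor time are binding at x*.
Dual feasibility on the basic columns requires 2·y_catalyst + 1·y_reactor time = 26, 3·y_catalyst + 4·y_reactor time = 59.
This yields shadow prices y_catalyst = 9, y_reactor time = 8.
additive E enters the basis when its profit ≥ yᵀa₃ = 9·2 + 8·2 = 34.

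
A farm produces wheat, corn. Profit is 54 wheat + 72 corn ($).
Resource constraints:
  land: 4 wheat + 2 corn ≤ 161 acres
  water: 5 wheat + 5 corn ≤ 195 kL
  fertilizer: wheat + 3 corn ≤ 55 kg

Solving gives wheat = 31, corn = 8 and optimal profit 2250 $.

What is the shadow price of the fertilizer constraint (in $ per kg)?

9

At the optimum: land uses 140 of 161 (slack = 21); water uses 195 of 195 (binding); fertilizer uses 55 of 55 (binding).
Since land is not tight, its dual is 0.
The binding rows give the dual system: 5·y_water + 1·y_fertilizer = 54 and 5·y_water + 3·y_fertilizer = 72.
This yields shadow prices y_water = 9, y_fertilizer = 9.
Shadow price of fertilizer = 9.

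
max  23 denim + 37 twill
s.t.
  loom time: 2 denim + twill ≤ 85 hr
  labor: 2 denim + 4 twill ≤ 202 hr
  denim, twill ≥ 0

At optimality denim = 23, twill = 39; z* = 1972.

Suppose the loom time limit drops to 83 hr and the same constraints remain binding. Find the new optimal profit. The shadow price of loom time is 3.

Δb = -2, so new z* = 1972 + (3)·(-2) = 1972 − 6 = 1966.

1966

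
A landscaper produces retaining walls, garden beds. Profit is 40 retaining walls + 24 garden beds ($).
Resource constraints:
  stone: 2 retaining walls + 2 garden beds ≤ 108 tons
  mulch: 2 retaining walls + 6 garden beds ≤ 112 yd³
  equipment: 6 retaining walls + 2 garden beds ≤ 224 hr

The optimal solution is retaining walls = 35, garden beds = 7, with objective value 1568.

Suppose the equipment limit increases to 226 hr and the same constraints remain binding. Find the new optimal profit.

Binding: mulch and equipment. Non-binding: stone (24 unused).
By complementary slackness, y = 0 for the non-binding constraint.
From A_Bᵀ y = c: 2·y_mulch + 6·y_equipment = 40; 6·y_mulch + 2·y_equipment = 24.
Solving: y_mulch = 2, y_equipment = 6.
Δz = y_equipment·Δb = 6 × (2) = 12, so new z* = 1568 + 12 = 1580.

1580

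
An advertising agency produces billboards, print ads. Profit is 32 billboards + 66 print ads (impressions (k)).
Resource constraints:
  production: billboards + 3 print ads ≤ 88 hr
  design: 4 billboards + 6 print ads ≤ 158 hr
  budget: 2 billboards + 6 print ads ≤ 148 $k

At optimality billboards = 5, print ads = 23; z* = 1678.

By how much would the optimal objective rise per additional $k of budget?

6

Check each constraint at x*: production 74/88 (slack 14); design 158/158 (tight); budget 148/148 (tight).
By complementary slackness, y = 0 for the non-binding constraint.
Dual feasibility on the basic columns requires 4·y_design + 2·y_budget = 32, 6·y_design + 6·y_budget = 66.
Solving: y_design = 5, y_budget = 6.
Shadow price of budget = 6.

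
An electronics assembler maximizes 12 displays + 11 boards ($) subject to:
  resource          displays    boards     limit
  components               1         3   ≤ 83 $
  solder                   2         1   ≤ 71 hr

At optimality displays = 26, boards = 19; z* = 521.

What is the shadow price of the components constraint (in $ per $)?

2

Both components and solder are binding at x*.
From A_Bᵀ y = c: 1·y_components + 2·y_solder = 12; 3·y_components + 1·y_solder = 11.
→ y_components = 2 and y_solder = 5.
Shadow price of components = 2.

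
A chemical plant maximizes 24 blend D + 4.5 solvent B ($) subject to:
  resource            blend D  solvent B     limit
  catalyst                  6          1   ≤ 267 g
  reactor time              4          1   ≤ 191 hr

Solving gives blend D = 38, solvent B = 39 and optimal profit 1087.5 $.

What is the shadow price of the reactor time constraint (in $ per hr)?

1.5

Both catalyst and reactor time are binding at x*.
Dual feasibility on the basic columns requires 6·y_catalyst + 4·y_reactor time = 24, 1·y_catalyst + 1·y_reactor time = 4.5.
This yields shadow prices y_catalyst = 3, y_reactor time = 1.5.
Shadow price of reactor time = 1.5.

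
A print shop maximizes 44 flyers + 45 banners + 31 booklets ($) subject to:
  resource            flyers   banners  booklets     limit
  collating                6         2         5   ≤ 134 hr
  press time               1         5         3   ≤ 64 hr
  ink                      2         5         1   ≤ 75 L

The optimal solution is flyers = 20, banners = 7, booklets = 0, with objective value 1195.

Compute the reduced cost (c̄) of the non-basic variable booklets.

-1

Binding: collating and ink. Non-binding: press time (9 unused).
Slack constraints have shadow price 0 (complementary slackness).
From A_Bᵀ y = c: 6·y_collating + 2·y_ink = 44; 2·y_collating + 5·y_ink = 45.
This yields shadow prices y_collating = 5, y_ink = 7.
Reduced cost of booklets: c₃ − yᵀa₃ = 31 − (5·5 + 7·1) = 31 − 32 = -1.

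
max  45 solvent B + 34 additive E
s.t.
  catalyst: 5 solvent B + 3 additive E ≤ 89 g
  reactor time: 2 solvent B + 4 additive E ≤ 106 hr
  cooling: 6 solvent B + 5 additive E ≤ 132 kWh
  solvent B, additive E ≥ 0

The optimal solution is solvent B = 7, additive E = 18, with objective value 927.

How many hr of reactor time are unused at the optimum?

reactor time used = 2·7 + 4·18 = 86; slack = 106 − 86 = 20.

20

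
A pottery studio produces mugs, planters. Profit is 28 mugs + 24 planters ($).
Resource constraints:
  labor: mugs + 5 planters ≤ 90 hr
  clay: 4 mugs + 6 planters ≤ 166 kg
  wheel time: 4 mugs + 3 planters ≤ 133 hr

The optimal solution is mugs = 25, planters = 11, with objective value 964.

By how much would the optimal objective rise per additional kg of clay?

1

Check each constraint at x*: labor 80/90 (slack 10); clay 166/166 (tight); wheel time 133/133 (tight).
Slack constraints have shadow price 0 (complementary slackness).
Dual feasibility on the basic columns requires 4·y_clay + 4·y_wheel time = 28, 6·y_clay + 3·y_wheel time = 24.
This yields shadow prices y_clay = 1, y_wheel time = 6.
Shadow price of clay = 1.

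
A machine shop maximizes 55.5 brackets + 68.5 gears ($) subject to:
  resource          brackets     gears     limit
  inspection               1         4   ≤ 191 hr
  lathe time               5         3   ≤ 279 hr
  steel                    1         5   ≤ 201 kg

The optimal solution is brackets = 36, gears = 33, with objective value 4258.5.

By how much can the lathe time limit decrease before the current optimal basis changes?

158.4

Binding constraints: lathe time, steel. The basis is B = [[5,3],[1,5]] with det 22.
Per unit decrease in lathe time, x* moves by d = (-0.2273, 0.0455).
The basis stays optimal until brackets reaches 0; allowable decrease = 158.4 hr.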